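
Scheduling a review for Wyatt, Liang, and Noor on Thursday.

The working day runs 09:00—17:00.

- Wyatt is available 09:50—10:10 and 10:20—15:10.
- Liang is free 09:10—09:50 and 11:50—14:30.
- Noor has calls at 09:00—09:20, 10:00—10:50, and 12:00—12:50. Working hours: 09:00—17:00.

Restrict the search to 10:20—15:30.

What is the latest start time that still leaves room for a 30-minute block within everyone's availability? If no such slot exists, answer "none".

Noor free within 09:00–17:00: 09:20–10:00, 10:50–12:00, 12:50–17:00.
Wyatt ∩ Liang: 11:50–14:30.
Wyatt ∩ Liang ∩ Noor: 11:50–12:00, 12:50–14:30.
Restricted to 10:20–15:30: 11:50–12:00, 12:50–14:30.
Windows ≥ 30 min: 12:50–14:30.
Latest start in the last window 12:50–14:30 is 14:30 − 30 min = 14:00.

14:00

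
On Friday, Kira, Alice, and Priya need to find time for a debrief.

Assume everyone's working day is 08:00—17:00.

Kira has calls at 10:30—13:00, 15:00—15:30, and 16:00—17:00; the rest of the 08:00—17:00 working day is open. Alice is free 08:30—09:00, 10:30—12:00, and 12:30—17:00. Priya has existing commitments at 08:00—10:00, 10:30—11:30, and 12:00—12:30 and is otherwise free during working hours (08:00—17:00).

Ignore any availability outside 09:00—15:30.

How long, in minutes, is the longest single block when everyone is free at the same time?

Kira free within 08:00–17:00: 08:00–10:30, 13:00–15:00, 15:30–16:00.
Priya free within 08:00–17:00: 10:00–10:30, 11:30–12:00, 12:30–17:00.
Kira ∩ Alice: 08:30–09:00, 13:00–15:00, 15:30–16:00.
Kira ∩ Alice ∩ Priya: 13:00–15:00, 15:30–16:00.
Restricted to 09:00–15:30: 13:00–15:00.
Single common window of 120 minutes.

120 minutes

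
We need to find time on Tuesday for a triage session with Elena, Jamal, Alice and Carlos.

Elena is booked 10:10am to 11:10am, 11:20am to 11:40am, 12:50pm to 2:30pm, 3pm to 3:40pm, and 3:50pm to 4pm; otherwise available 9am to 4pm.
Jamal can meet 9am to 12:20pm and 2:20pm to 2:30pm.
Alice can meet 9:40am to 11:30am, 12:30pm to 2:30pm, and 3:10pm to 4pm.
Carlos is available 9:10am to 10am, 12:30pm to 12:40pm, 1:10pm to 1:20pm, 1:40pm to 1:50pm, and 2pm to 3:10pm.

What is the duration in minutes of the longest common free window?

Elena free within 09:00–16:00: 09:00–10:10, 11:10–11:20, 11:40–12:50, 14:30–15:00, 15:40–15:50.
Elena ∩ Jamal: 09:00–10:10, 11:10–11:20, 11:40–12:20.
Elena ∩ Jamal ∩ Alice: 09:40–10:10, 11:10–11:20.
Elena ∩ Jamal ∩ Alice ∩ Carlos: 09:40–10:00.
Single common window of 20 minutes.

20 minutes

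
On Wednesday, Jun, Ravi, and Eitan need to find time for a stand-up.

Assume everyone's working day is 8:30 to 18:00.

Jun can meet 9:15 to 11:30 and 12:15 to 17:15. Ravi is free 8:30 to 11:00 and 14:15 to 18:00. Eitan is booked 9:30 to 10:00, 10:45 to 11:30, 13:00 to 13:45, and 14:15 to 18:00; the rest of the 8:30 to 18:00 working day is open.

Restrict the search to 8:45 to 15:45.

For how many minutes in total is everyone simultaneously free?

60 minutes

Eitan free within 08:30–18:00: 08:30–09:30, 10:00–10:45, 11:30–13:00, 13:45–14:15.
Jun ∩ Ravi: 09:15–11:00, 14:15–17:15.
Jun ∩ Ravi ∩ Eitan: 09:15–09:30, 10:00–10:45.
Restricted to 08:45–15:45: 09:15–09:30, 10:00–10:45.
Total common minutes: 15 + 45 = 60.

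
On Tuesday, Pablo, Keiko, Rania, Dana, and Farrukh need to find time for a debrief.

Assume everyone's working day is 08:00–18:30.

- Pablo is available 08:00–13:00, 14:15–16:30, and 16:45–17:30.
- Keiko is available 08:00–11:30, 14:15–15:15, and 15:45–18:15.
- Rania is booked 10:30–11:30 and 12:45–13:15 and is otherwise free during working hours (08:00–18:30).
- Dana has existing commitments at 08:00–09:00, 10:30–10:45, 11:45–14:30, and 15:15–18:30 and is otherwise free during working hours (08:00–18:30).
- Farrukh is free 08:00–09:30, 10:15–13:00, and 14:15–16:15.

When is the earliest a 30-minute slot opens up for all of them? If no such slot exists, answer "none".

09:00

Rania free within 08:00–18:30: 08:00–10:30, 11:30–12:45, 13:15–18:30.
Dana free within 08:00–18:30: 09:00–10:30, 10:45–11:45, 14:30–15:15.
Pablo ∩ Keiko: 08:00–11:30, 14:15–15:15, 15:45–16:30, 16:45–17:30.
Pablo ∩ Keiko ∩ Rania: 08:00–10:30, 14:15–15:15, 15:45–16:30, 16:45–17:30.
Pablo ∩ Keiko ∩ Rania ∩ Dana: 09:00–10:30, 14:30–15:15.
Pablo ∩ Keiko ∩ Rania ∩ Dana ∩ Farrukh: 09:00–09:30, 10:15–10:30, 14:30–15:15.
Windows ≥ 30 min: 09:00–09:30, 14:30–15:15.
Earliest such window starts at 09:00.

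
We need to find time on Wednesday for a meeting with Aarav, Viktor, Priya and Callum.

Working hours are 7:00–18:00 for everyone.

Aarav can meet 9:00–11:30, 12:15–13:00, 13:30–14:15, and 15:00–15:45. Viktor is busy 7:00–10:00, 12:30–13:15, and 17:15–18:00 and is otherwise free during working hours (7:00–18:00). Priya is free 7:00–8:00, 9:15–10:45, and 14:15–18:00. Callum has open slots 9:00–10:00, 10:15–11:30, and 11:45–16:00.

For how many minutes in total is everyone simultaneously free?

Viktor free within 07:00–18:00: 10:00–12:30, 13:15–17:15.
Aarav ∩ Viktor: 10:00–11:30, 12:15–12:30, 13:30–14:15, 15:00–15:45.
Aarav ∩ Viktor ∩ Priya: 10:00–10:45, 15:00–15:45.
Aarav ∩ Viktor ∩ Priya ∩ Callum: 10:15–10:45, 15:00–15:45.
Total common minutes: 30 + 45 = 75.

75 minutes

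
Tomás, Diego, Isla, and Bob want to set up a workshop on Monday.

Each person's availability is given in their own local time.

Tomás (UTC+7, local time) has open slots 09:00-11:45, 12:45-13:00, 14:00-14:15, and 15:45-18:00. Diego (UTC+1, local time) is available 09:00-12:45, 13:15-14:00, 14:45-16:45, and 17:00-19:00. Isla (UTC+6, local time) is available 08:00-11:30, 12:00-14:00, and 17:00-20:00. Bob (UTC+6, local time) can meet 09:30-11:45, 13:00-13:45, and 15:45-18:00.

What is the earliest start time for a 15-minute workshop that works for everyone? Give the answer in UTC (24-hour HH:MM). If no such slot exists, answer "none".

none

Tomás → UTC: 02:00–04:45, 05:45–06:00, 07:00–07:15, 08:45–11:00.
Diego → UTC: 08:00–11:45, 12:15–13:00, 13:45–15:45, 16:00–18:00.
Isla → UTC: 02:00–05:30, 06:00–08:00, 11:00–14:00.
Bob → UTC: 03:30–05:45, 07:00–07:45, 09:45–12:00.
Tomás ∩ Diego: 08:45–11:00.
Tomás ∩ Diego ∩ Isla: (none).
Tomás ∩ Diego ∩ Isla ∩ Bob: (none).
Windows ≥ 15 min: (none).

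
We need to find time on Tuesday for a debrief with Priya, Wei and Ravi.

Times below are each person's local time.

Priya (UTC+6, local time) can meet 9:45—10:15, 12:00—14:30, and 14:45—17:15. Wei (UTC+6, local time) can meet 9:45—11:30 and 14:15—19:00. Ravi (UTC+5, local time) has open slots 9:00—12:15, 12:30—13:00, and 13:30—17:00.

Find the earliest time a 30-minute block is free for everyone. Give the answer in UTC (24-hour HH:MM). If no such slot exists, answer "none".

Priya → UTC: 03:45–04:15, 06:00–08:30, 08:45–11:15.
Wei → UTC: 03:45–05:30, 08:15–13:00.
Ravi → UTC: 04:00–07:15, 07:30–08:00, 08:30–12:00.
Priya ∩ Wei: 03:45–04:15, 08:15–08:30, 08:45–11:15.
Priya ∩ Wei ∩ Ravi: 04:00–04:15, 08:45–11:15.
Windows ≥ 30 min: 08:45–11:15.
Earliest such window starts at 08:45.

08:45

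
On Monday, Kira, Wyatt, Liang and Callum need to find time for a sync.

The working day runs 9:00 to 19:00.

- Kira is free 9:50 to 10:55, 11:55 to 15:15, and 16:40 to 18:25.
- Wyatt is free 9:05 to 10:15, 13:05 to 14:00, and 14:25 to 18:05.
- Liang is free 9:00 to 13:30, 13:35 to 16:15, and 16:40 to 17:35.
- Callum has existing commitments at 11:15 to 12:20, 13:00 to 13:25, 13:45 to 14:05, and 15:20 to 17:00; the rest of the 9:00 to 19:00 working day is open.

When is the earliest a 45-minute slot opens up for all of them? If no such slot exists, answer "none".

14:25

Callum free within 09:00–19:00: 09:00–11:15, 12:20–13:00, 13:25–13:45, 14:05–15:20, 17:00–19:00.
Kira ∩ Wyatt: 09:50–10:15, 13:05–14:00, 14:25–15:15, 16:40–18:05.
Kira ∩ Wyatt ∩ Liang: 09:50–10:15, 13:05–13:30, 13:35–14:00, 14:25–15:15, 16:40–17:35.
Kira ∩ Wyatt ∩ Liang ∩ Callum: 09:50–10:15, 13:25–13:30, 13:35–13:45, 14:25–15:15, 17:00–17:35.
Windows ≥ 45 min: 14:25–15:15.
Earliest such window starts at 14:25.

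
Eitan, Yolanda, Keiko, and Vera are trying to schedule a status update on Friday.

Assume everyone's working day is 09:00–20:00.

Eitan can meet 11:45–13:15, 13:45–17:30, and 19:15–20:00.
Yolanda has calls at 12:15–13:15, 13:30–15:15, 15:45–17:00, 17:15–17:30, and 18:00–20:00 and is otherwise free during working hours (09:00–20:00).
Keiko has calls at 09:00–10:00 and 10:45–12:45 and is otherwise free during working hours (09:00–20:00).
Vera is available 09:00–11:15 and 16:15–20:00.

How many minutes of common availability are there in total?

Yolanda free within 09:00–20:00: 09:00–12:15, 13:15–13:30, 15:15–15:45, 17:00–17:15, 17:30–18:00.
Keiko free within 09:00–20:00: 10:00–10:45, 12:45–20:00.
Eitan ∩ Yolanda: 11:45–12:15, 15:15–15:45, 17:00–17:15.
Eitan ∩ Yolanda ∩ Keiko: 15:15–15:45, 17:00–17:15.
Eitan ∩ Yolanda ∩ Keiko ∩ Vera: 17:00–17:15.
Total common minutes: 15.

15 minutes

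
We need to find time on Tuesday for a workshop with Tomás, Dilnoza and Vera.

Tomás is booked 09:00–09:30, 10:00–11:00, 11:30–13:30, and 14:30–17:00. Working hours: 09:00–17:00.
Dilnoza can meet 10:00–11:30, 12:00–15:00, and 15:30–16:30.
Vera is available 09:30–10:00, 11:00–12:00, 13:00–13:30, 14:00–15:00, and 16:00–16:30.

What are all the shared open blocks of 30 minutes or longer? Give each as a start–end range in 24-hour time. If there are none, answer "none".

11:00–11:30, 14:00–14:30

Tomás free within 09:00–17:00: 09:30–10:00, 11:00–11:30, 13:30–14:30.
Tomás ∩ Dilnoza: 11:00–11:30, 13:30–14:30.
Tomás ∩ Dilnoza ∩ Vera: 11:00–11:30, 14:00–14:30.
Windows ≥ 30 min: 11:00–11:30, 14:00–14:30.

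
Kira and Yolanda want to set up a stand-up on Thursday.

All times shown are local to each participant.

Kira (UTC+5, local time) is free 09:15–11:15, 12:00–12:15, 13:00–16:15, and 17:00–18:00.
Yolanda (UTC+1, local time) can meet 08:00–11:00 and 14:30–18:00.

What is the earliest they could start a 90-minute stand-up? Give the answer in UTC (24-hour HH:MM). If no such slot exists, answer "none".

08:00

Kira → UTC: 04:15–06:15, 07:00–07:15, 08:00–11:15, 12:00–13:00.
Yolanda → UTC: 07:00–10:00, 13:30–17:00.
Kira ∩ Yolanda: 07:00–07:15, 08:00–10:00.
Windows ≥ 90 min: 08:00–10:00.
Earliest such window starts at 08:00.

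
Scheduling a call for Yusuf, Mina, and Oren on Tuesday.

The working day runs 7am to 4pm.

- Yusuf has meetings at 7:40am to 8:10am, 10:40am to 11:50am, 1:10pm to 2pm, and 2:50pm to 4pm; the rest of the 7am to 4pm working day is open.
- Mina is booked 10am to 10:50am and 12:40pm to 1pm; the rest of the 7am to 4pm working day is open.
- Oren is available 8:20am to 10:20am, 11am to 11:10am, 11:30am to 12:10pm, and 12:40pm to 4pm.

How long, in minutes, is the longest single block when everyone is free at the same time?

100 minutes

Yusuf free within 07:00–16:00: 07:00–07:40, 08:10–10:40, 11:50–13:10, 14:00–14:50.
Mina free within 07:00–16:00: 07:00–10:00, 10:50–12:40, 13:00–16:00.
Yusuf ∩ Mina: 07:00–07:40, 08:10–10:00, 11:50–12:40, 13:00–13:10, 14:00–14:50.
Yusuf ∩ Mina ∩ Oren: 08:20–10:00, 11:50–12:10, 13:00–13:10, 14:00–14:50.
Common window lengths: 100, 20, 10, 50 min; longest is 100.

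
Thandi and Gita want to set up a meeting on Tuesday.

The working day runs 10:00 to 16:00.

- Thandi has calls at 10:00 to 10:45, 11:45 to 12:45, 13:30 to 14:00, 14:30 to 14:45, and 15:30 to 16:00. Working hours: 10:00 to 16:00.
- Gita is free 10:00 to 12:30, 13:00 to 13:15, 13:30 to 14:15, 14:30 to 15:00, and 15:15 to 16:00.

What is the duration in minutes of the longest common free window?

Thandi free within 10:00–16:00: 10:45–11:45, 12:45–13:30, 14:00–14:30, 14:45–15:30.
Thandi ∩ Gita: 10:45–11:45, 13:00–13:15, 14:00–14:15, 14:45–15:00, 15:15–15:30.
Common window lengths: 60, 15, 15, 15, 15 min; longest is 60.

60 minutes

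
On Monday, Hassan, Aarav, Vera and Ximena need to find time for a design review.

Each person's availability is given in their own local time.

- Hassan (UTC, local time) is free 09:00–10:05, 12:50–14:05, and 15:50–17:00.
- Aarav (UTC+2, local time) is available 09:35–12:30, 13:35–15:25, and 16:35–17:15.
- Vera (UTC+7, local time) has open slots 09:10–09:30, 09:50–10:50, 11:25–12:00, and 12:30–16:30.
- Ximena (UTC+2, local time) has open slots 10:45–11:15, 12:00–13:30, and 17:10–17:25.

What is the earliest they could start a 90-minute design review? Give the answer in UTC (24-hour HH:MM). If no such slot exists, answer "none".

none

Hassan → UTC: 09:00–10:05, 12:50–14:05, 15:50–17:00.
Aarav → UTC: 07:35–10:30, 11:35–13:25, 14:35–15:15.
Vera → UTC: 02:10–02:30, 02:50–03:50, 04:25–05:00, 05:30–09:30.
Ximena → UTC: 08:45–09:15, 10:00–11:30, 15:10–15:25.
Hassan ∩ Aarav: 09:00–10:05, 12:50–13:25.
Hassan ∩ Aarav ∩ Vera: 09:00–09:30.
Hassan ∩ Aarav ∩ Vera ∩ Ximena: 09:00–09:15.
Windows ≥ 90 min: (none).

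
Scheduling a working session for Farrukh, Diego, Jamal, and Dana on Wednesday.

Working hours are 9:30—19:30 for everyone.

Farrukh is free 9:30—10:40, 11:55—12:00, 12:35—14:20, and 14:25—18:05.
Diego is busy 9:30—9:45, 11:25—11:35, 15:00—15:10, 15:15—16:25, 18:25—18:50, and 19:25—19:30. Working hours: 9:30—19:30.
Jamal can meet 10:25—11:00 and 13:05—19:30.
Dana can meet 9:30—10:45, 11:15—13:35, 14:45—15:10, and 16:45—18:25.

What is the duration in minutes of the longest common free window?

80 minutes

Diego free within 09:30–19:30: 09:45–11:25, 11:35–15:00, 15:10–15:15, 16:25–18:25, 18:50–19:25.
Farrukh ∩ Diego: 09:45–10:40, 11:55–12:00, 12:35–14:20, 14:25–15:00, 15:10–15:15, 16:25–18:05.
Farrukh ∩ Diego ∩ Jamal: 10:25–10:40, 13:05–14:20, 14:25–15:00, 15:10–15:15, 16:25–18:05.
Farrukh ∩ Diego ∩ Jamal ∩ Dana: 10:25–10:40, 13:05–13:35, 14:45–15:00, 16:45–18:05.
Common window lengths: 15, 30, 15, 80 min; longest is 80.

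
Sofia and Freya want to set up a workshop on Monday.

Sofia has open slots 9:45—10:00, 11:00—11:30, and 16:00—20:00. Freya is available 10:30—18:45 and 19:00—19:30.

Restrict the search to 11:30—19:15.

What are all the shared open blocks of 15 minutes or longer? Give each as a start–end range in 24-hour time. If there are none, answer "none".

16:00–18:45, 19:00–19:15

Sofia ∩ Freya: 11:00–11:30, 16:00–18:45, 19:00–19:30.
Restricted to 11:30–19:15: 16:00–18:45, 19:00–19:15.
Windows ≥ 15 min: 16:00–18:45, 19:00–19:15.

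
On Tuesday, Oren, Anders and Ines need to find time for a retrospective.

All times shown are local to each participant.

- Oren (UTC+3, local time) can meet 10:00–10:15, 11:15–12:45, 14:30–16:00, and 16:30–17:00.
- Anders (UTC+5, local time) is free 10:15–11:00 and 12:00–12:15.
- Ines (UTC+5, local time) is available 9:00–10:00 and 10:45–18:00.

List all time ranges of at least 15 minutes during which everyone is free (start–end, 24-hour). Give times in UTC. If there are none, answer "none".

Oren → UTC: 07:00–07:15, 08:15–09:45, 11:30–13:00, 13:30–14:00.
Anders → UTC: 05:15–06:00, 07:00–07:15.
Ines → UTC: 04:00–05:00, 05:45–13:00.
Oren ∩ Anders: 07:00–07:15.
Oren ∩ Anders ∩ Ines: 07:00–07:15.
Windows ≥ 15 min: 07:00–07:15.

07:00–07:15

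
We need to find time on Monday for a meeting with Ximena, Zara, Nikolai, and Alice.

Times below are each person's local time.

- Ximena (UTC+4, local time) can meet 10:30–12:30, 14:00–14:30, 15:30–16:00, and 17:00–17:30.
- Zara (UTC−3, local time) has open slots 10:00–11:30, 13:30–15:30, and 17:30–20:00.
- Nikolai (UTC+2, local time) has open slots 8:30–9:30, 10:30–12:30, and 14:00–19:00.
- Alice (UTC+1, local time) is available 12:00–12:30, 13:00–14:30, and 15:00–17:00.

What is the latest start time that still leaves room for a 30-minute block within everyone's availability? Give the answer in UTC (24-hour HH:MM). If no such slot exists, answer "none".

13:00

Ximena → UTC: 06:30–08:30, 10:00–10:30, 11:30–12:00, 13:00–13:30.
Zara → UTC: 13:00–14:30, 16:30–18:30, 20:30–23:00.
Nikolai → UTC: 06:30–07:30, 08:30–10:30, 12:00–17:00.
Alice → UTC: 11:00–11:30, 12:00–13:30, 14:00–16:00.
Ximena ∩ Zara: 13:00–13:30.
Ximena ∩ Zara ∩ Nikolai: 13:00–13:30.
Ximena ∩ Zara ∩ Nikolai ∩ Alice: 13:00–13:30.
Windows ≥ 30 min: 13:00–13:30.
Latest start in the last window 13:00–13:30 is 13:30 − 30 min = 13:00.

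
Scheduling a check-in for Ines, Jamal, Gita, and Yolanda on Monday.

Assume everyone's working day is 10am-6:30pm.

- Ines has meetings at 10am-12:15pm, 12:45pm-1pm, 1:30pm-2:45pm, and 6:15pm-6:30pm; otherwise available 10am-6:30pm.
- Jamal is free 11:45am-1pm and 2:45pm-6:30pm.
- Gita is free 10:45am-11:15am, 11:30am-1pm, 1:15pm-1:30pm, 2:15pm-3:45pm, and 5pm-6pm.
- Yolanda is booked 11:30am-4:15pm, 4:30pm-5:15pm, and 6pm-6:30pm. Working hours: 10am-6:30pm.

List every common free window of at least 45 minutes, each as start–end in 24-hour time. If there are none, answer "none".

Ines free within 10:00–18:30: 12:15–12:45, 13:00–13:30, 14:45–18:15.
Yolanda free within 10:00–18:30: 10:00–11:30, 16:15–16:30, 17:15–18:00.
Ines ∩ Jamal: 12:15–12:45, 14:45–18:15.
Ines ∩ Jamal ∩ Gita: 12:15–12:45, 14:45–15:45, 17:00–18:00.
Ines ∩ Jamal ∩ Gita ∩ Yolanda: 17:15–18:00.
Windows ≥ 45 min: 17:15–18:00.

17:15–18:00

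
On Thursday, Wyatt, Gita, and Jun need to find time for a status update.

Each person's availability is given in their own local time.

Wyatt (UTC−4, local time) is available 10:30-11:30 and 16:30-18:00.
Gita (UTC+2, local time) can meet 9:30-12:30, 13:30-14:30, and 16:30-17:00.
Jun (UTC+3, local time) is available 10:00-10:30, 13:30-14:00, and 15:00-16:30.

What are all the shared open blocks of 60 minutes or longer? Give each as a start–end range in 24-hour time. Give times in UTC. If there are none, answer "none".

none

Wyatt → UTC: 14:30–15:30, 20:30–22:00.
Gita → UTC: 07:30–10:30, 11:30–12:30, 14:30–15:00.
Jun → UTC: 07:00–07:30, 10:30–11:00, 12:00–13:30.
Wyatt ∩ Gita: 14:30–15:00.
Wyatt ∩ Gita ∩ Jun: (none).
Windows ≥ 60 min: (none).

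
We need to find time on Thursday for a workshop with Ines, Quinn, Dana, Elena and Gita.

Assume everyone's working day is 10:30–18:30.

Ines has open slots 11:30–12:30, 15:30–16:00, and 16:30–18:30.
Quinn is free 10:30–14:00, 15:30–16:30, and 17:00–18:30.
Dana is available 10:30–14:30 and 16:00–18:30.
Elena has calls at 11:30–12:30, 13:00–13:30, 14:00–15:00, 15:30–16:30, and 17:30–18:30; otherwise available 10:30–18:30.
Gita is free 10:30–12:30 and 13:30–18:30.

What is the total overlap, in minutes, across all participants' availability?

30 minutes

Elena free within 10:30–18:30: 10:30–11:30, 12:30–13:00, 13:30–14:00, 15:00–15:30, 16:30–17:30.
Ines ∩ Quinn: 11:30–12:30, 15:30–16:00, 17:00–18:30.
Ines ∩ Quinn ∩ Dana: 11:30–12:30, 17:00–18:30.
Ines ∩ Quinn ∩ Dana ∩ Elena: 17:00–17:30.
Ines ∩ Quinn ∩ Dana ∩ Elena ∩ Gita: 17:00–17:30.
Total common minutes: 30.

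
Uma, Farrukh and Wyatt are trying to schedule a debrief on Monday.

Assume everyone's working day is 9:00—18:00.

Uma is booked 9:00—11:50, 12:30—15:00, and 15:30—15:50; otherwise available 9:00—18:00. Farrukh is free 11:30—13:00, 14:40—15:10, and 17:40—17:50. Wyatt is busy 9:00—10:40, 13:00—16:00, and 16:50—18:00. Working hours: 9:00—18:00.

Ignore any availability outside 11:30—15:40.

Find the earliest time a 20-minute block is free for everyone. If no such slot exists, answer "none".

Uma free within 09:00–18:00: 11:50–12:30, 15:00–15:30, 15:50–18:00.
Wyatt free within 09:00–18:00: 10:40–13:00, 16:00–16:50.
Uma ∩ Farrukh: 11:50–12:30, 15:00–15:10, 17:40–17:50.
Uma ∩ Farrukh ∩ Wyatt: 11:50–12:30.
Restricted to 11:30–15:40: 11:50–12:30.
Windows ≥ 20 min: 11:50–12:30.
Earliest such window starts at 11:50.

11:50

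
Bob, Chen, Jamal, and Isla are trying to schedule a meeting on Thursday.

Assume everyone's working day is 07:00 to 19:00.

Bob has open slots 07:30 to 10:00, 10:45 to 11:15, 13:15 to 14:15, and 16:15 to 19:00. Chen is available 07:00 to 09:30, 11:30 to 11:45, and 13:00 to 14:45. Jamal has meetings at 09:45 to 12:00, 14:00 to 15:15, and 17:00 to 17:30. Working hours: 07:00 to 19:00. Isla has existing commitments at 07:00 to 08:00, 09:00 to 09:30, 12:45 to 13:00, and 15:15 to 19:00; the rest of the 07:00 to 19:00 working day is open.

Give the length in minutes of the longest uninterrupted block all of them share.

60 minutes

Jamal free within 07:00–19:00: 07:00–09:45, 12:00–14:00, 15:15–17:00, 17:30–19:00.
Isla free within 07:00–19:00: 08:00–09:00, 09:30–12:45, 13:00–15:15.
Bob ∩ Chen: 07:30–09:30, 13:15–14:15.
Bob ∩ Chen ∩ Jamal: 07:30–09:30, 13:15–14:00.
Bob ∩ Chen ∩ Jamal ∩ Isla: 08:00–09:00, 13:15–14:00.
Common window lengths: 60, 45 min; longest is 60.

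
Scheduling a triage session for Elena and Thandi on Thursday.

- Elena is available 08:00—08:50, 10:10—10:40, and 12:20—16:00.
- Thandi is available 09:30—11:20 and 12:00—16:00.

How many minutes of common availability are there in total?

250 minutes

Elena ∩ Thandi: 10:10–10:40, 12:20–16:00.
Total common minutes: 30 + 220 = 250.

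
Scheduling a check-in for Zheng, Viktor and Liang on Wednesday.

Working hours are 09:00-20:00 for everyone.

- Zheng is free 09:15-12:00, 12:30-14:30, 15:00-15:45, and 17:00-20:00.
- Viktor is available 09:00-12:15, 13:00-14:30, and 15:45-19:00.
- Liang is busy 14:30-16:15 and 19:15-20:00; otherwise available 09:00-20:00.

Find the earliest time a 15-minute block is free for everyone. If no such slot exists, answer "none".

Liang free within 09:00–20:00: 09:00–14:30, 16:15–19:15.
Zheng ∩ Viktor: 09:15–12:00, 13:00–14:30, 17:00–19:00.
Zheng ∩ Viktor ∩ Liang: 09:15–12:00, 13:00–14:30, 17:00–19:00.
Windows ≥ 15 min: 09:15–12:00, 13:00–14:30, 17:00–19:00.
Earliest such window starts at 09:15.

09:15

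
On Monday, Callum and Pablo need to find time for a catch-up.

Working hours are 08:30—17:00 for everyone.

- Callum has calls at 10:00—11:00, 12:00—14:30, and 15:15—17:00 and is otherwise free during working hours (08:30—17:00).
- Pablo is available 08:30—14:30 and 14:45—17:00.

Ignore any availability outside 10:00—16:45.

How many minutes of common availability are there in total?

Callum free within 08:30–17:00: 08:30–10:00, 11:00–12:00, 14:30–15:15.
Callum ∩ Pablo: 08:30–10:00, 11:00–12:00, 14:45–15:15.
Restricted to 10:00–16:45: 11:00–12:00, 14:45–15:15.
Total common minutes: 60 + 30 = 90.

90 minutes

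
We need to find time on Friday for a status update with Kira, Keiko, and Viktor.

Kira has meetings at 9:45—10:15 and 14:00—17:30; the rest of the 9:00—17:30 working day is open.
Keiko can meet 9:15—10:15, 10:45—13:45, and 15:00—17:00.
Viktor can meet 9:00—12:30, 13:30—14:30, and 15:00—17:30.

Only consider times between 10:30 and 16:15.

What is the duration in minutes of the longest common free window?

Kira free within 09:00–17:30: 09:00–09:45, 10:15–14:00.
Kira ∩ Keiko: 09:15–09:45, 10:45–13:45.
Kira ∩ Keiko ∩ Viktor: 09:15–09:45, 10:45–12:30, 13:30–13:45.
Restricted to 10:30–16:15: 10:45–12:30, 13:30–13:45.
Common window lengths: 105, 15 min; longest is 105.

105 minutes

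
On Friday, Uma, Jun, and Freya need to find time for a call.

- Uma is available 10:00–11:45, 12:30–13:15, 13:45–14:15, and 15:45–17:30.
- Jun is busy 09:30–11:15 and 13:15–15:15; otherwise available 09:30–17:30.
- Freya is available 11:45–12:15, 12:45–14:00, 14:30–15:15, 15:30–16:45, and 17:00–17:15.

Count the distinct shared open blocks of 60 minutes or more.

1

Jun free within 09:30–17:30: 11:15–13:15, 15:15–17:30.
Uma ∩ Jun: 11:15–11:45, 12:30–13:15, 15:45–17:30.
Uma ∩ Jun ∩ Freya: 12:45–13:15, 15:45–16:45, 17:00–17:15.
Windows ≥ 60 min: 15:45–16:45.
That's 1 window.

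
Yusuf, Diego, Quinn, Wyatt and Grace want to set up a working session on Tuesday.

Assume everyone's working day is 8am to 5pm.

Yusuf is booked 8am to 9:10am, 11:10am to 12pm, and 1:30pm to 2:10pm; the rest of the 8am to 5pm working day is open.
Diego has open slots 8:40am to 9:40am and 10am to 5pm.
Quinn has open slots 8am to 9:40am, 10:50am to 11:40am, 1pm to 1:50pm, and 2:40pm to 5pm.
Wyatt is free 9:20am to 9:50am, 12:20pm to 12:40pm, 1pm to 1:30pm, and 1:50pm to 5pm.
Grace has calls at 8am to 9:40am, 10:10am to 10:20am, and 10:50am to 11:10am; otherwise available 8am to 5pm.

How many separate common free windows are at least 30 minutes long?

Yusuf free within 08:00–17:00: 09:10–11:10, 12:00–13:30, 14:10–17:00.
Grace free within 08:00–17:00: 09:40–10:10, 10:20–10:50, 11:10–17:00.
Yusuf ∩ Diego: 09:10–09:40, 10:00–11:10, 12:00–13:30, 14:10–17:00.
Yusuf ∩ Diego ∩ Quinn: 09:10–09:40, 10:50–11:10, 13:00–13:30, 14:40–17:00.
Yusuf ∩ Diego ∩ Quinn ∩ Wyatt: 09:20–09:40, 13:00–13:30, 14:40–17:00.
Yusuf ∩ Diego ∩ Quinn ∩ Wyatt ∩ Grace: 13:00–13:30, 14:40–17:00.
Windows ≥ 30 min: 13:00–13:30, 14:40–17:00.
That's 2 windows.

2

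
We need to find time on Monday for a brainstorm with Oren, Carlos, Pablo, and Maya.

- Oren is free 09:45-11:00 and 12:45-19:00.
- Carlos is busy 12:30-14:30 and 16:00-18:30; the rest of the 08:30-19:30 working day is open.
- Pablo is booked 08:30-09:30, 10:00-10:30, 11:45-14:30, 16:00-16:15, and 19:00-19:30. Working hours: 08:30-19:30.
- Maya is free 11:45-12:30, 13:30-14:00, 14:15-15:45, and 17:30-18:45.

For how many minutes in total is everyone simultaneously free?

90 minutes

Carlos free within 08:30–19:30: 08:30–12:30, 14:30–16:00, 18:30–19:30.
Pablo free within 08:30–19:30: 09:30–10:00, 10:30–11:45, 14:30–16:00, 16:15–19:00.
Oren ∩ Carlos: 09:45–11:00, 14:30–16:00, 18:30–19:00.
Oren ∩ Carlos ∩ Pablo: 09:45–10:00, 10:30–11:00, 14:30–16:00, 18:30–19:00.
Oren ∩ Carlos ∩ Pablo ∩ Maya: 14:30–15:45, 18:30–18:45.
Total common minutes: 75 + 15 = 90.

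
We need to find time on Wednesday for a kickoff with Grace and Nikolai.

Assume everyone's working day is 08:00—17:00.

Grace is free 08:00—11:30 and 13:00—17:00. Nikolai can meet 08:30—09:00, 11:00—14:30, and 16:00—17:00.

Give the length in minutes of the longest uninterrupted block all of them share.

Grace ∩ Nikolai: 08:30–09:00, 11:00–11:30, 13:00–14:30, 16:00–17:00.
Common window lengths: 30, 30, 90, 60 min; longest is 90.

90 minutes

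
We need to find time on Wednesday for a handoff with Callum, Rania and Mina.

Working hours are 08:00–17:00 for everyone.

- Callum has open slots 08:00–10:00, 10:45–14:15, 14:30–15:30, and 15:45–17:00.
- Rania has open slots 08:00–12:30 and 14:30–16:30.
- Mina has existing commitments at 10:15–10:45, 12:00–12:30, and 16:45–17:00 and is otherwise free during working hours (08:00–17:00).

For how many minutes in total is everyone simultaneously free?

300 minutes

Mina free within 08:00–17:00: 08:00–10:15, 10:45–12:00, 12:30–16:45.
Callum ∩ Rania: 08:00–10:00, 10:45–12:30, 14:30–15:30, 15:45–16:30.
Callum ∩ Rania ∩ Mina: 08:00–10:00, 10:45–12:00, 14:30–15:30, 15:45–16:30.
Total common minutes: 120 + 75 + 60 + 45 = 300.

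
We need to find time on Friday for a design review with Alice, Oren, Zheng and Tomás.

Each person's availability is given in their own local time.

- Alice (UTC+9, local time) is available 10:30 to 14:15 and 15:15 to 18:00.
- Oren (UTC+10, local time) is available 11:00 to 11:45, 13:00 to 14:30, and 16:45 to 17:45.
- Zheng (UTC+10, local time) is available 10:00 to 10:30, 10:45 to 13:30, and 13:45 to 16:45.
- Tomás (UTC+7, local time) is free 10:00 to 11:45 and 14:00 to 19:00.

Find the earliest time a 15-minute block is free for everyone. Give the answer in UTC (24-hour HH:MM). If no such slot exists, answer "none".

03:00

Alice → UTC: 01:30–05:15, 06:15–09:00.
Oren → UTC: 01:00–01:45, 03:00–04:30, 06:45–07:45.
Zheng → UTC: 00:00–00:30, 00:45–03:30, 03:45–06:45.
Tomás → UTC: 03:00–04:45, 07:00–12:00.
Alice ∩ Oren: 01:30–01:45, 03:00–04:30, 06:45–07:45.
Alice ∩ Oren ∩ Zheng: 01:30–01:45, 03:00–03:30, 03:45–04:30.
Alice ∩ Oren ∩ Zheng ∩ Tomás: 03:00–03:30, 03:45–04:30.
Windows ≥ 15 min: 03:00–03:30, 03:45–04:30.
Earliest such window starts at 03:00.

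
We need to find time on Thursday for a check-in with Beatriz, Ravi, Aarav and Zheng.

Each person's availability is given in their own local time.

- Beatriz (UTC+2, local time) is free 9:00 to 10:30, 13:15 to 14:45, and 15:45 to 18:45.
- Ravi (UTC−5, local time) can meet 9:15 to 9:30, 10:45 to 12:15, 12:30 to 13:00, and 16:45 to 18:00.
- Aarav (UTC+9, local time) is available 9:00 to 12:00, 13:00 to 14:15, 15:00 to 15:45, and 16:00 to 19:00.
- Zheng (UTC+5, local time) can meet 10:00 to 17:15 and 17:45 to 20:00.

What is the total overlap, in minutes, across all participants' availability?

Beatriz → UTC: 07:00–08:30, 11:15–12:45, 13:45–16:45.
Ravi → UTC: 14:15–14:30, 15:45–17:15, 17:30–18:00, 21:45–23:00.
Aarav → UTC: 00:00–03:00, 04:00–05:15, 06:00–06:45, 07:00–10:00.
Zheng → UTC: 05:00–12:15, 12:45–15:00.
Beatriz ∩ Ravi: 14:15–14:30, 15:45–16:45.
Beatriz ∩ Ravi ∩ Aarav: (none).
Beatriz ∩ Ravi ∩ Aarav ∩ Zheng: (none).
Total common minutes: 0.

0 minutes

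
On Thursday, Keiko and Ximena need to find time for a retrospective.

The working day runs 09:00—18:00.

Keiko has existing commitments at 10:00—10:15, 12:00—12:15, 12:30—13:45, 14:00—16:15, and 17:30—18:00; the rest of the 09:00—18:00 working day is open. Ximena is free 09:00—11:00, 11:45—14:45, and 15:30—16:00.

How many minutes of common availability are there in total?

150 minutes

Keiko free within 09:00–18:00: 09:00–10:00, 10:15–12:00, 12:15–12:30, 13:45–14:00, 16:15–17:30.
Keiko ∩ Ximena: 09:00–10:00, 10:15–11:00, 11:45–12:00, 12:15–12:30, 13:45–14:00.
Total common minutes: 60 + 45 + 15 + 15 + 15 = 150.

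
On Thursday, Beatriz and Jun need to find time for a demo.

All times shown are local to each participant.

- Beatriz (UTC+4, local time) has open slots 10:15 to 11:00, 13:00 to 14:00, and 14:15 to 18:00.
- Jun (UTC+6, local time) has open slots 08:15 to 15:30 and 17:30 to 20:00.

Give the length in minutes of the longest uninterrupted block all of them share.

Beatriz → UTC: 06:15–07:00, 09:00–10:00, 10:15–14:00.
Jun → UTC: 02:15–09:30, 11:30–14:00.
Beatriz ∩ Jun: 06:15–07:00, 09:00–09:30, 11:30–14:00.
Common window lengths: 45, 30, 150 min; longest is 150.

150 minutes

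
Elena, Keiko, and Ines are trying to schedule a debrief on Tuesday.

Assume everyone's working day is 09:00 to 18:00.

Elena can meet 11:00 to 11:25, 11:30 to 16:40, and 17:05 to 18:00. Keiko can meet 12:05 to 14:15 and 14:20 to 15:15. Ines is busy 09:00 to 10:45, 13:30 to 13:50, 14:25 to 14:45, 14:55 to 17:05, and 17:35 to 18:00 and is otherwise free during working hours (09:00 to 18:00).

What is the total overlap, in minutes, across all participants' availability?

125 minutes

Ines free within 09:00–18:00: 10:45–13:30, 13:50–14:25, 14:45–14:55, 17:05–17:35.
Elena ∩ Keiko: 12:05–14:15, 14:20–15:15.
Elena ∩ Keiko ∩ Ines: 12:05–13:30, 13:50–14:15, 14:20–14:25, 14:45–14:55.
Total common minutes: 85 + 25 + 5 + 10 = 125.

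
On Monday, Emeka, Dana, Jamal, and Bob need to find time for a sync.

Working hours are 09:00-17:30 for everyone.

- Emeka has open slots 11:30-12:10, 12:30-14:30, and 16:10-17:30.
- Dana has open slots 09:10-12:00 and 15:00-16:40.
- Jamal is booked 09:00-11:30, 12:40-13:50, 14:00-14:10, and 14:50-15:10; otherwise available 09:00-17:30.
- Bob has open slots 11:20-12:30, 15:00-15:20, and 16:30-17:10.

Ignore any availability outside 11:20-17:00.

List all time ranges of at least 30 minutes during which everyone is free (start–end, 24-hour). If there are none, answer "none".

Jamal free within 09:00–17:30: 11:30–12:40, 13:50–14:00, 14:10–14:50, 15:10–17:30.
Emeka ∩ Dana: 11:30–12:00, 16:10–16:40.
Emeka ∩ Dana ∩ Jamal: 11:30–12:00, 16:10–16:40.
Emeka ∩ Dana ∩ Jamal ∩ Bob: 11:30–12:00, 16:30–16:40.
Restricted to 11:20–17:00: 11:30–12:00, 16:30–16:40.
Windows ≥ 30 min: 11:30–12:00.

11:30–12:00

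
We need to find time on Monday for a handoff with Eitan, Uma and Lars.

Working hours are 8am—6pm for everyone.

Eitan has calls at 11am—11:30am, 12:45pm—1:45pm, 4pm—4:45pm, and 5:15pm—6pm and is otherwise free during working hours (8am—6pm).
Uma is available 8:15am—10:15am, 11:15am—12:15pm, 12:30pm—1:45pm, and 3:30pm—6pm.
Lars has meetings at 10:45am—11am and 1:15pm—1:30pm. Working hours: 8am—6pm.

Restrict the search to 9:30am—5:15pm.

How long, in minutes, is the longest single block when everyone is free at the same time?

45 minutes

Eitan free within 08:00–18:00: 08:00–11:00, 11:30–12:45, 13:45–16:00, 16:45–17:15.
Lars free within 08:00–18:00: 08:00–10:45, 11:00–13:15, 13:30–18:00.
Eitan ∩ Uma: 08:15–10:15, 11:30–12:15, 12:30–12:45, 15:30–16:00, 16:45–17:15.
Eitan ∩ Uma ∩ Lars: 08:15–10:15, 11:30–12:15, 12:30–12:45, 15:30–16:00, 16:45–17:15.
Restricted to 09:30–17:15: 09:30–10:15, 11:30–12:15, 12:30–12:45, 15:30–16:00, 16:45–17:15.
Common window lengths: 45, 45, 15, 30, 30 min; longest is 45.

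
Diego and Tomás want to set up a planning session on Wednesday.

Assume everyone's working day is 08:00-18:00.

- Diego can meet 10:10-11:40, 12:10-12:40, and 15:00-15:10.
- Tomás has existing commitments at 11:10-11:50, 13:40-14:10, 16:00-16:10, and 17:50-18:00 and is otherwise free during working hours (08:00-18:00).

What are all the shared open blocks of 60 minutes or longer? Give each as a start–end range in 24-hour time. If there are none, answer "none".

10:10–11:10

Tomás free within 08:00–18:00: 08:00–11:10, 11:50–13:40, 14:10–16:00, 16:10–17:50.
Diego ∩ Tomás: 10:10–11:10, 12:10–12:40, 15:00–15:10.
Windows ≥ 60 min: 10:10–11:10.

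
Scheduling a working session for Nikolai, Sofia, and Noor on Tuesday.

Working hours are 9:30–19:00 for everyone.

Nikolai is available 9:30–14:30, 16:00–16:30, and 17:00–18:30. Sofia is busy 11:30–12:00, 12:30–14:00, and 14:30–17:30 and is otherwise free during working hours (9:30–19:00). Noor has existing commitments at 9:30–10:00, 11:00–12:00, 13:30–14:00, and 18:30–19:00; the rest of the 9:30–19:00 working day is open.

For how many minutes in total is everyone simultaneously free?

Sofia free within 09:30–19:00: 09:30–11:30, 12:00–12:30, 14:00–14:30, 17:30–19:00.
Noor free within 09:30–19:00: 10:00–11:00, 12:00–13:30, 14:00–18:30.
Nikolai ∩ Sofia: 09:30–11:30, 12:00–12:30, 14:00–14:30, 17:30–18:30.
Nikolai ∩ Sofia ∩ Noor: 10:00–11:00, 12:00–12:30, 14:00–14:30, 17:30–18:30.
Total common minutes: 60 + 30 + 30 + 60 = 180.

180 minutes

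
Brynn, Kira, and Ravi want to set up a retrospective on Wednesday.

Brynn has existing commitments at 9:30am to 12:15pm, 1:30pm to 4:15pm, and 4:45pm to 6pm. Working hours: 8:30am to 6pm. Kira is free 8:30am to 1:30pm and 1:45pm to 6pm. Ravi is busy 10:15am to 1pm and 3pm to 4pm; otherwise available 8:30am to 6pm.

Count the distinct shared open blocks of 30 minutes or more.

3

Brynn free within 08:30–18:00: 08:30–09:30, 12:15–13:30, 16:15–16:45.
Ravi free within 08:30–18:00: 08:30–10:15, 13:00–15:00, 16:00–18:00.
Brynn ∩ Kira: 08:30–09:30, 12:15–13:30, 16:15–16:45.
Brynn ∩ Kira ∩ Ravi: 08:30–09:30, 13:00–13:30, 16:15–16:45.
Windows ≥ 30 min: 08:30–09:30, 13:00–13:30, 16:15–16:45.
That's 3 windows.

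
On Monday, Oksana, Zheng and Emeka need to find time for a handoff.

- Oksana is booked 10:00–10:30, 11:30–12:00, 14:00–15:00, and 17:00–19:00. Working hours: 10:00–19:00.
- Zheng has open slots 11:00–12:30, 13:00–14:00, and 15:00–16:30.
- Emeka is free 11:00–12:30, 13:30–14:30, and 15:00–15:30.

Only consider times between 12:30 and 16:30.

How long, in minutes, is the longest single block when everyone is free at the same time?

Oksana free within 10:00–19:00: 10:30–11:30, 12:00–14:00, 15:00–17:00.
Oksana ∩ Zheng: 11:00–11:30, 12:00–12:30, 13:00–14:00, 15:00–16:30.
Oksana ∩ Zheng ∩ Emeka: 11:00–11:30, 12:00–12:30, 13:30–14:00, 15:00–15:30.
Restricted to 12:30–16:30: 13:30–14:00, 15:00–15:30.
Common window lengths: 30, 30 min; longest is 30.

30 minutes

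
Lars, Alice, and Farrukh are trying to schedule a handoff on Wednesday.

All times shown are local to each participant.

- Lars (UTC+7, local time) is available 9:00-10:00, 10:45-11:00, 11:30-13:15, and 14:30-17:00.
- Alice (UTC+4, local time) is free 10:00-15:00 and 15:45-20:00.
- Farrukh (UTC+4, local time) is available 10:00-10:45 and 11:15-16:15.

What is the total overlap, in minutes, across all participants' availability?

Lars → UTC: 02:00–03:00, 03:45–04:00, 04:30–06:15, 07:30–10:00.
Alice → UTC: 06:00–11:00, 11:45–16:00.
Farrukh → UTC: 06:00–06:45, 07:15–12:15.
Lars ∩ Alice: 06:00–06:15, 07:30–10:00.
Lars ∩ Alice ∩ Farrukh: 06:00–06:15, 07:30–10:00.
Total common minutes: 15 + 150 = 165.

165 minutes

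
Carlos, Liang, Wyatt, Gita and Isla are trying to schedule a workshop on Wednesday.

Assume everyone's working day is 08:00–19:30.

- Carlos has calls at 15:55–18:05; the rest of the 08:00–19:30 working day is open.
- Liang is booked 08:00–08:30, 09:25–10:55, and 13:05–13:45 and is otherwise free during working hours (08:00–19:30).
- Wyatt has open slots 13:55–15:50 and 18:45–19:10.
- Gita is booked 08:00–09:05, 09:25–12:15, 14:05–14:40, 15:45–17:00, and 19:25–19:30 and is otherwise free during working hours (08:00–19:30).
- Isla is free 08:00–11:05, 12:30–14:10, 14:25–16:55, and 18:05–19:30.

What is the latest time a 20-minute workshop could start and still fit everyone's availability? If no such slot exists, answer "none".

18:50

Carlos free within 08:00–19:30: 08:00–15:55, 18:05–19:30.
Liang free within 08:00–19:30: 08:30–09:25, 10:55–13:05, 13:45–19:30.
Gita free within 08:00–19:30: 09:05–09:25, 12:15–14:05, 14:40–15:45, 17:00–19:25.
Carlos ∩ Liang: 08:30–09:25, 10:55–13:05, 13:45–15:55, 18:05–19:30.
Carlos ∩ Liang ∩ Wyatt: 13:55–15:50, 18:45–19:10.
Carlos ∩ Liang ∩ Wyatt ∩ Gita: 13:55–14:05, 14:40–15:45, 18:45–19:10.
Carlos ∩ Liang ∩ Wyatt ∩ Gita ∩ Isla: 13:55–14:05, 14:40–15:45, 18:45–19:10.
Windows ≥ 20 min: 14:40–15:45, 18:45–19:10.
Latest start in the last window 18:45–19:10 is 19:10 − 20 min = 18:50.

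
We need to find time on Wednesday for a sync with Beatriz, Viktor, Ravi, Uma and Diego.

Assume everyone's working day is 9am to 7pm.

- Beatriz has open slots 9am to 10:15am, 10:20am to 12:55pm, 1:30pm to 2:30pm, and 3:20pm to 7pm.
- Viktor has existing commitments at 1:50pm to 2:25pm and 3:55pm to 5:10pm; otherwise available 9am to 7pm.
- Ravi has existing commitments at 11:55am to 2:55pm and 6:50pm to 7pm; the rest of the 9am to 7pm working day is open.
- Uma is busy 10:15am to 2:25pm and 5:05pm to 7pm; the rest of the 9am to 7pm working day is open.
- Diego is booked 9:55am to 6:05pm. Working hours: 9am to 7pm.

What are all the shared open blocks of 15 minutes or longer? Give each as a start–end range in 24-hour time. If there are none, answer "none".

Viktor free within 09:00–19:00: 09:00–13:50, 14:25–15:55, 17:10–19:00.
Ravi free within 09:00–19:00: 09:00–11:55, 14:55–18:50.
Uma free within 09:00–19:00: 09:00–10:15, 14:25–17:05.
Diego free within 09:00–19:00: 09:00–09:55, 18:05–19:00.
Beatriz ∩ Viktor: 09:00–10:15, 10:20–12:55, 13:30–13:50, 14:25–14:30, 15:20–15:55, 17:10–19:00.
Beatriz ∩ Viktor ∩ Ravi: 09:00–10:15, 10:20–11:55, 15:20–15:55, 17:10–18:50.
Beatriz ∩ Viktor ∩ Ravi ∩ Uma: 09:00–10:15, 15:20–15:55.
Beatriz ∩ Viktor ∩ Ravi ∩ Uma ∩ Diego: 09:00–09:55.
Windows ≥ 15 min: 09:00–09:55.

09:00–09:55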